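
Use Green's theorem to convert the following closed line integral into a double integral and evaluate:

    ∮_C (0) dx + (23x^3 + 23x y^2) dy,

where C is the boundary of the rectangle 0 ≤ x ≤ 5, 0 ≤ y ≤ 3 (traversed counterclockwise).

Green's theorem converts the closed line integral into a double integral over the enclosed region D:

    ∮_C P dx + Q dy = ∬_D (∂Q/∂x - ∂P/∂y) dA.

Here P = 0, Q = 23x^3 + 23x y^2, so

    ∂Q/∂x = 69x^2 + 23y^2,    ∂P/∂y = 0,
    ∂Q/∂x - ∂P/∂y = 69x^2 + 23y^2.

D is the region 0 ≤ x ≤ 5, 0 ≤ y ≤ 3. Evaluating the double integral:

    ∬_D (69x^2 + 23y^2) dA = ∫_0^{5} ∫_0^{3} (69x^2 + 23y^2) dy dx.

Inner (y from 0 to 3): 207x^2 + 207.
Outer (x from 0 to 5): 9660.

Therefore ∮_C P dx + Q dy = 9660.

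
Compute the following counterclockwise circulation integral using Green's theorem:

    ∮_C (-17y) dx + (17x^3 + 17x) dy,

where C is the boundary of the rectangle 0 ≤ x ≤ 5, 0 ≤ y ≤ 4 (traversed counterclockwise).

Green's theorem converts the closed line integral into a double integral over the enclosed region D:

    ∮_C P dx + Q dy = ∬_D (∂Q/∂x - ∂P/∂y) dA.

Here P = -17y, Q = 17x^3 + 17x, so

    ∂Q/∂x = 51x^2 + 17,    ∂P/∂y = -17,
    ∂Q/∂x - ∂P/∂y = 51x^2 + 34.

D is the region 0 ≤ x ≤ 5, 0 ≤ y ≤ 4. Evaluating the double integral:

    ∬_D (51x^2 + 34) dA = ∫_0^{5} ∫_0^{4} (51x^2 + 34) dy dx.

Inner (y from 0 to 4): 204x^2 + 136.
Outer (x from 0 to 5): 9180.

Therefore ∮_C P dx + Q dy = 9180.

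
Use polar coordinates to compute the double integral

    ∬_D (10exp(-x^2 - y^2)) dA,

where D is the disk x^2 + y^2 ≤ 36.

The region D is 0 ≤ r ≤ 6, 0 ≤ θ ≤ 2π in polar coordinates, where x = r cos(θ), y = r sin(θ), and dA = r dr dθ.

Under the substitution, the integrand becomes 10exp(-r^2), so

    ∬_D (10exp(-x^2 - y^2)) dA = ∫_{0}^{2π} ∫_{0}^{6} (10exp(-r^2)) · r dr dθ.

Inner integral (in r): ∫_{0}^{6} (10exp(-r^2)) · r dr = 5 - 5exp(-36).

Outer integral (in θ): ∫_{0}^{2π} (5 - 5exp(-36)) dθ = -10π exp(-36) + 10π.

Therefore ∬_D (10exp(-x^2 - y^2)) dA = -10π exp(-36) + 10π.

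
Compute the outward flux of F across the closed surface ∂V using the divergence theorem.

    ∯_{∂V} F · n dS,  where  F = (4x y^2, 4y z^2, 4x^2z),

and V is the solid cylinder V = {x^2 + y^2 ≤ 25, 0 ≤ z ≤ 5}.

By the divergence theorem,

    ∯_{∂V} F · n dS = ∭_V (∇ · F) dV.

Compute the divergence:
    ∇ · F = ∂F_x/∂x + ∂F_y/∂y + ∂F_z/∂z = 4y^2 + 4z^2 + 4x^2 = 4x^2 + 4y^2 + 4z^2.

In cylindrical coordinates, x = r cos(θ), y = r sin(θ), z = z, dV = r dr dθ dz, with 0 ≤ r ≤ 5, 0 ≤ θ ≤ 2π, 0 ≤ z ≤ 5.

The integrand, after substitution and multiplying by the volume element, becomes (4r^2 + 4z^2) · r, so

    ∭_V (∇·F) dV = ∫_0^{2π} ∫_0^{5} ∫_0^{5} (4r^2 + 4z^2) · r dz dr dθ.

Inner (z from 0 to 5): 20r (r^2 + 25/3).
Middle (r from 0 to 5): 15625/3.
Outer (θ from 0 to 2π): 31250π/3.

Therefore ∯_{∂V} F · n dS = 31250π/3.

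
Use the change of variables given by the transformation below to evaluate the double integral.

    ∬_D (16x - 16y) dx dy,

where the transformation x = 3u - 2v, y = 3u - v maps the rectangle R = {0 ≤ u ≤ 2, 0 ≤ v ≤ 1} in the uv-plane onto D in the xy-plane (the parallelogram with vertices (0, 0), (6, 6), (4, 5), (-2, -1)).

Compute the Jacobian determinant of (x, y) with respect to (u, v):

    ∂(x,y)/∂(u,v) = | 3  -2 | = (3)(-1) - (-2)(3) = 3.
                   | 3  -1 |

Its absolute value is |J| = 3 (the area scaling factor).

Substituting x = 3u - 2v, y = 3u - v into the integrand,

    16x - 16y → -16v,

so the integral becomes

    ∬_R (-16v) · |J| du dv = ∫_0^2 ∫_0^1 (-48v) dv du.

Inner (v): -24.
Outer (u): -48.

Therefore ∬_D (16x - 16y) dx dy = -48.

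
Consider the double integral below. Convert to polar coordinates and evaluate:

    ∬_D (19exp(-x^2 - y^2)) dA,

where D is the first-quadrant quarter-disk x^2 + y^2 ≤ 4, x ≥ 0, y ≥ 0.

The region D is 0 ≤ r ≤ 2, 0 ≤ θ ≤ π/2 in polar coordinates, where x = r cos(θ), y = r sin(θ), and dA = r dr dθ.

Under the substitution, the integrand becomes 19exp(-r^2), so

    ∬_D (19exp(-x^2 - y^2)) dA = ∫_{0}^{π/2} ∫_{0}^{2} (19exp(-r^2)) · r dr dθ.

Inner integral (in r): ∫_{0}^{2} (19exp(-r^2)) · r dr = 19/2 - 19exp(-4)/2.

Outer integral (in θ): ∫_{0}^{π/2} (19/2 - 19exp(-4)/2) dθ = -19π (1 - exp(4))exp(-4)/4.

Therefore ∬_D (19exp(-x^2 - y^2)) dA = -19π (1 - exp(4))exp(-4)/4.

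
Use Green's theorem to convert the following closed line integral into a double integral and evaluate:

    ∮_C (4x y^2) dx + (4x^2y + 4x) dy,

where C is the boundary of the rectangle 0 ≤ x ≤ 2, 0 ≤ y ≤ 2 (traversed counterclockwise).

Green's theorem converts the closed line integral into a double integral over the enclosed region D:

    ∮_C P dx + Q dy = ∬_D (∂Q/∂x - ∂P/∂y) dA.

Here P = 4x y^2, Q = 4x^2y + 4x, so

    ∂Q/∂x = 8x y + 4,    ∂P/∂y = 8x y,
    ∂Q/∂x - ∂P/∂y = 4.

D is the region 0 ≤ x ≤ 2, 0 ≤ y ≤ 2. Evaluating the double integral:

    ∬_D (4) dA = ∫_0^{2} ∫_0^{2} (4) dy dx.

Inner (y from 0 to 2): 8.
Outer (x from 0 to 2): 16.

Therefore ∮_C P dx + Q dy = 16.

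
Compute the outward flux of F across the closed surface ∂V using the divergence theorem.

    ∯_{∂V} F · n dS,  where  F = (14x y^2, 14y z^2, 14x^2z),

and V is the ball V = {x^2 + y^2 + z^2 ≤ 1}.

By the divergence theorem,

    ∯_{∂V} F · n dS = ∭_V (∇ · F) dV.

Compute the divergence:
    ∇ · F = ∂F_x/∂x + ∂F_y/∂y + ∂F_z/∂z = 14y^2 + 14z^2 + 14x^2 = 14x^2 + 14y^2 + 14z^2.

In spherical coordinates, x = ρ sin(φ) cos(θ), y = ρ sin(φ) sin(θ), z = ρ cos(φ), dV = ρ^2 sin(φ) dρ dφ dθ, with 0 ≤ ρ ≤ 1, 0 ≤ φ ≤ π, 0 ≤ θ ≤ 2π.

The integrand, after substitution and multiplying by the volume element, becomes (14ρ^2) · ρ^2 sin(φ), so

    ∭_V (∇·F) dV = ∫_0^{2π} ∫_0^{π} ∫_0^{1} (14ρ^2) · ρ^2 sin(φ) dρ dφ dθ.

Inner (ρ from 0 to 1): 14sin(φ)/5.
Middle (φ from 0 to π): 28/5.
Outer (θ from 0 to 2π): 56π/5.

Therefore ∯_{∂V} F · n dS = 56π/5.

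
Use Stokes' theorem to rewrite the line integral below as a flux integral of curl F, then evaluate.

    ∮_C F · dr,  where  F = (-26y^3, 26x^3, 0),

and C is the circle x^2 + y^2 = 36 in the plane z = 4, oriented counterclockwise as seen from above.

Let S be the flat disk x^2 + y^2 ≤ 36 in the plane z = 4, with upward unit normal n̂ = ẑ. By Stokes' theorem,

    ∮_C F · dr = ∬_S (∇ × F) · n̂ dS = ∬_D (curl F)_z dA,

where D is the disk x^2 + y^2 ≤ 36.

Compute the curl of F = (-26y^3, 26x^3, 0):
    (∇ × F)_x = ∂F_z/∂y - ∂F_y/∂z = 0,
    (∇ × F)_y = ∂F_x/∂z - ∂F_z/∂x = 0,
    (∇ × F)_z = ∂F_y/∂x - ∂F_x/∂y = 78x^2 + 78y^2.

On z = 4, (curl F)_z = 78x^2 + 78y^2.

Convert to polar (x = r cos θ, y = r sin θ, dA = r dr dθ); the integrand becomes 78r^2, so

    ∬_D (curl F)_z dA = ∫_0^{2π} ∫_0^{6} (78r^2) · r dr dθ.

Inner (r from 0 to 6): 25272.
Outer (θ from 0 to 2π): 50544π.

Therefore ∮_C F · dr = 50544π.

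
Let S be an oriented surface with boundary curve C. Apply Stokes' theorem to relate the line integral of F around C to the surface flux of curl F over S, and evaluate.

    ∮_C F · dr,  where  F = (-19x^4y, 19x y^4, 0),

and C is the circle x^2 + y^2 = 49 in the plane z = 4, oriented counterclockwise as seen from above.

Let S be the flat disk x^2 + y^2 ≤ 49 in the plane z = 4, with upward unit normal n̂ = ẑ. By Stokes' theorem,

    ∮_C F · dr = ∬_S (∇ × F) · n̂ dS = ∬_D (curl F)_z dA,

where D is the disk x^2 + y^2 ≤ 49.

Compute the curl of F = (-19x^4y, 19x y^4, 0):
    (∇ × F)_x = ∂F_z/∂y - ∂F_y/∂z = 0,
    (∇ × F)_y = ∂F_x/∂z - ∂F_z/∂x = 0,
    (∇ × F)_z = ∂F_y/∂x - ∂F_x/∂y = 19x^4 + 19y^4.

On z = 4, (curl F)_z = 19x^4 + 19y^4.

Convert to polar (x = r cos θ, y = r sin θ, dA = r dr dθ); the integrand becomes 19r^4(sin(θ)^4 + cos(θ)^4), so

    ∬_D (curl F)_z dA = ∫_0^{2π} ∫_0^{7} (19r^4(sin(θ)^4 + cos(θ)^4)) · r dr dθ.

Inner (r from 0 to 7): 2235331sin(θ)^4/6 + 2235331cos(θ)^4/6.
Outer (θ from 0 to 2π): 2235331π/4.

Therefore ∮_C F · dr = 2235331π/4.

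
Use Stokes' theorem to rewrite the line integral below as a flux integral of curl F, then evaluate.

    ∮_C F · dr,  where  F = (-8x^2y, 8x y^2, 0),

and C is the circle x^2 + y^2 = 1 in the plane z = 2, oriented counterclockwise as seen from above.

Let S be the flat disk x^2 + y^2 ≤ 1 in the plane z = 2, with upward unit normal n̂ = ẑ. By Stokes' theorem,

    ∮_C F · dr = ∬_S (∇ × F) · n̂ dS = ∬_D (curl F)_z dA,

where D is the disk x^2 + y^2 ≤ 1.

Compute the curl of F = (-8x^2y, 8x y^2, 0):
    (∇ × F)_x = ∂F_z/∂y - ∂F_y/∂z = 0,
    (∇ × F)_y = ∂F_x/∂z - ∂F_z/∂x = 0,
    (∇ × F)_z = ∂F_y/∂x - ∂F_x/∂y = 8x^2 + 8y^2.

On z = 2, (curl F)_z = 8x^2 + 8y^2.

Convert to polar (x = r cos θ, y = r sin θ, dA = r dr dθ); the integrand becomes 8r^2, so

    ∬_D (curl F)_z dA = ∫_0^{2π} ∫_0^{1} (8r^2) · r dr dθ.

Inner (r from 0 to 1): 2.
Outer (θ from 0 to 2π): 4π.

Therefore ∮_C F · dr = 4π.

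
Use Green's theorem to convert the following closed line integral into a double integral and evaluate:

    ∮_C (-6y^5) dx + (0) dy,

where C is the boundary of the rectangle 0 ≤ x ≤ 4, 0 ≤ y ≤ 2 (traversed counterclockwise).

Green's theorem converts the closed line integral into a double integral over the enclosed region D:

    ∮_C P dx + Q dy = ∬_D (∂Q/∂x - ∂P/∂y) dA.

Here P = -6y^5, Q = 0, so

    ∂Q/∂x = 0,    ∂P/∂y = -30y^4,
    ∂Q/∂x - ∂P/∂y = 30y^4.

D is the region 0 ≤ x ≤ 4, 0 ≤ y ≤ 2. Evaluating the double integral:

    ∬_D (30y^4) dA = ∫_0^{4} ∫_0^{2} (30y^4) dy dx.

Inner (y from 0 to 2): 192.
Outer (x from 0 to 4): 768.

Therefore ∮_C P dx + Q dy = 768.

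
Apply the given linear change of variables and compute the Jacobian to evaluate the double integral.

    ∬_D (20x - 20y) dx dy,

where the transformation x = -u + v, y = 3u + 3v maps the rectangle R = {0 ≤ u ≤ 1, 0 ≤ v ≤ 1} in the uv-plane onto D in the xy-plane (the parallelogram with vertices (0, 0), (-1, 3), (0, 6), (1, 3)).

Compute the Jacobian determinant of (x, y) with respect to (u, v):

    ∂(x,y)/∂(u,v) = | -1  1 | = (-1)(3) - (1)(3) = -6.
                   | 3  3 |

Its absolute value is |J| = 6 (the area scaling factor).

Substituting x = -u + v, y = 3u + 3v into the integrand,

    20x - 20y → -80u - 40v,

so the integral becomes

    ∬_R (-80u - 40v) · |J| du dv = ∫_0^1 ∫_0^1 (-480u - 240v) dv du.

Inner (v): -480u - 120.
Outer (u): -360.

Therefore ∬_D (20x - 20y) dx dy = -360.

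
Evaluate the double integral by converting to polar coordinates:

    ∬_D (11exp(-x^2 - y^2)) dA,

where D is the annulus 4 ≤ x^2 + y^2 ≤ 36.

The region D is 2 ≤ r ≤ 6, 0 ≤ θ ≤ 2π in polar coordinates, where x = r cos(θ), y = r sin(θ), and dA = r dr dθ.

Under the substitution, the integrand becomes 11exp(-r^2), so

    ∬_D (11exp(-x^2 - y^2)) dA = ∫_{0}^{2π} ∫_{2}^{6} (11exp(-r^2)) · r dr dθ.

Inner integral (in r): ∫_{2}^{6} (11exp(-r^2)) · r dr = -(11 - 11exp(32))exp(-36)/2.

Outer integral (in θ): ∫_{0}^{2π} (-(11 - 11exp(32))exp(-36)/2) dθ = -11π (1 - exp(32))exp(-36).

Therefore ∬_D (11exp(-x^2 - y^2)) dA = -11π (1 - exp(32))exp(-36).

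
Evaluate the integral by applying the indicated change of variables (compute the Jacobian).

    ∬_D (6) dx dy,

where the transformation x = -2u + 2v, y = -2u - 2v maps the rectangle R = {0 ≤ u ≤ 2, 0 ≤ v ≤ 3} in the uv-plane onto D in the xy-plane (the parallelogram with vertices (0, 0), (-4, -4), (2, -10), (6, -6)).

Compute the Jacobian determinant of (x, y) with respect to (u, v):

    ∂(x,y)/∂(u,v) = | -2  2 | = (-2)(-2) - (2)(-2) = 8.
                   | -2  -2 |

Its absolute value is |J| = 8 (the area scaling factor).

Substituting x = -2u + 2v, y = -2u - 2v into the integrand,

    6 → 6,

so the integral becomes

    ∬_R (6) · |J| du dv = ∫_0^2 ∫_0^3 (48) dv du.

Inner (v): 144.
Outer (u): 288.

Therefore ∬_D (6) dx dy = 288.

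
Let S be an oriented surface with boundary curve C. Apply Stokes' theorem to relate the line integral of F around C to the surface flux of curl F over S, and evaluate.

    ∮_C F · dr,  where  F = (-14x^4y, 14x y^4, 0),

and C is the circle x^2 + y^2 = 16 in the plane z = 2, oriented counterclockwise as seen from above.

Let S be the flat disk x^2 + y^2 ≤ 16 in the plane z = 2, with upward unit normal n̂ = ẑ. By Stokes' theorem,

    ∮_C F · dr = ∬_S (∇ × F) · n̂ dS = ∬_D (curl F)_z dA,

where D is the disk x^2 + y^2 ≤ 16.

Compute the curl of F = (-14x^4y, 14x y^4, 0):
    (∇ × F)_x = ∂F_z/∂y - ∂F_y/∂z = 0,
    (∇ × F)_y = ∂F_x/∂z - ∂F_z/∂x = 0,
    (∇ × F)_z = ∂F_y/∂x - ∂F_x/∂y = 14x^4 + 14y^4.

On z = 2, (curl F)_z = 14x^4 + 14y^4.

Convert to polar (x = r cos θ, y = r sin θ, dA = r dr dθ); the integrand becomes 14r^4(sin(θ)^4 + cos(θ)^4), so

    ∬_D (curl F)_z dA = ∫_0^{2π} ∫_0^{4} (14r^4(sin(θ)^4 + cos(θ)^4)) · r dr dθ.

Inner (r from 0 to 4): 28672sin(θ)^4/3 + 28672cos(θ)^4/3.
Outer (θ from 0 to 2π): 14336π.

Therefore ∮_C F · dr = 14336π.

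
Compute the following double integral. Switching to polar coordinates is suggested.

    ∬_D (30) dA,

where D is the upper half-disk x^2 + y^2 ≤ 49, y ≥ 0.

The region D is 0 ≤ r ≤ 7, 0 ≤ θ ≤ π in polar coordinates, where x = r cos(θ), y = r sin(θ), and dA = r dr dθ.

Under the substitution, the integrand becomes 30, so

    ∬_D (30) dA = ∫_{0}^{π} ∫_{0}^{7} (30) · r dr dθ.

Inner integral (in r): ∫_{0}^{7} (30) · r dr = 735.

Outer integral (in θ): ∫_{0}^{π} (735) dθ = 735π.

Therefore ∬_D (30) dA = 735π.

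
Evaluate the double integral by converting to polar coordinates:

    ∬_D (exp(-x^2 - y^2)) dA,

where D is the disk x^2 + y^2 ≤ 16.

The region D is 0 ≤ r ≤ 4, 0 ≤ θ ≤ 2π in polar coordinates, where x = r cos(θ), y = r sin(θ), and dA = r dr dθ.

Under the substitution, the integrand becomes exp(-r^2), so

    ∬_D (exp(-x^2 - y^2)) dA = ∫_{0}^{2π} ∫_{0}^{4} (exp(-r^2)) · r dr dθ.

Inner integral (in r): ∫_{0}^{4} (exp(-r^2)) · r dr = -(1 - exp(16))exp(-16)/2.

Outer integral (in θ): ∫_{0}^{2π} (-(1 - exp(16))exp(-16)/2) dθ = -π exp(-16) + π.

Therefore ∬_D (exp(-x^2 - y^2)) dA = -π exp(-16) + π.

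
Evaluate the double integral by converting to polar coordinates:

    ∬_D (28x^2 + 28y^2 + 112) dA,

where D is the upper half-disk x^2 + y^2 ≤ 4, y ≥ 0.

The region D is 0 ≤ r ≤ 2, 0 ≤ θ ≤ π in polar coordinates, where x = r cos(θ), y = r sin(θ), and dA = r dr dθ.

Under the substitution, the integrand becomes 28r^2 + 112, so

    ∬_D (28x^2 + 28y^2 + 112) dA = ∫_{0}^{π} ∫_{0}^{2} (28r^2 + 112) · r dr dθ.

Inner integral (in r): ∫_{0}^{2} (28r^2 + 112) · r dr = 336.

Outer integral (in θ): ∫_{0}^{π} (336) dθ = 336π.

Therefore ∬_D (28x^2 + 28y^2 + 112) dA = 336π.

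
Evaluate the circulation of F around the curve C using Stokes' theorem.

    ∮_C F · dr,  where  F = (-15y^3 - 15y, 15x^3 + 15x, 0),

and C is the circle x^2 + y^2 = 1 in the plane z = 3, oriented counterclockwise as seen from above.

Let S be the flat disk x^2 + y^2 ≤ 1 in the plane z = 3, with upward unit normal n̂ = ẑ. By Stokes' theorem,

    ∮_C F · dr = ∬_S (∇ × F) · n̂ dS = ∬_D (curl F)_z dA,

where D is the disk x^2 + y^2 ≤ 1.

Compute the curl of F = (-15y^3 - 15y, 15x^3 + 15x, 0):
    (∇ × F)_x = ∂F_z/∂y - ∂F_y/∂z = 0,
    (∇ × F)_y = ∂F_x/∂z - ∂F_z/∂x = 0,
    (∇ × F)_z = ∂F_y/∂x - ∂F_x/∂y = 45x^2 + 45y^2 + 30.

On z = 3, (curl F)_z = 45x^2 + 45y^2 + 30.

Convert to polar (x = r cos θ, y = r sin θ, dA = r dr dθ); the integrand becomes 45r^2 + 30, so

    ∬_D (curl F)_z dA = ∫_0^{2π} ∫_0^{1} (45r^2 + 30) · r dr dθ.

Inner (r from 0 to 1): 105/4.
Outer (θ from 0 to 2π): 105π/2.

Therefore ∮_C F · dr = 105π/2.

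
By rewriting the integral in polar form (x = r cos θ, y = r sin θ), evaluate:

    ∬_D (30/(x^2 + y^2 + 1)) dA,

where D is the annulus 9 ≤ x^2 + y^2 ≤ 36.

The region D is 3 ≤ r ≤ 6, 0 ≤ θ ≤ 2π in polar coordinates, where x = r cos(θ), y = r sin(θ), and dA = r dr dθ.

Under the substitution, the integrand becomes 30/(r^2 + 1), so

    ∬_D (30/(x^2 + y^2 + 1)) dA = ∫_{0}^{2π} ∫_{3}^{6} (30/(r^2 + 1)) · r dr dθ.

Inner integral (in r): ∫_{3}^{6} (30/(r^2 + 1)) · r dr = log(333446267951815307088493/1000000000000000).

Outer integral (in θ): ∫_{0}^{2π} (log(333446267951815307088493/1000000000000000)) dθ = log((333446267951815307088493/1000000000000000)^(2π)).

Therefore ∬_D (30/(x^2 + y^2 + 1)) dA = log((333446267951815307088493/1000000000000000)^(2π)).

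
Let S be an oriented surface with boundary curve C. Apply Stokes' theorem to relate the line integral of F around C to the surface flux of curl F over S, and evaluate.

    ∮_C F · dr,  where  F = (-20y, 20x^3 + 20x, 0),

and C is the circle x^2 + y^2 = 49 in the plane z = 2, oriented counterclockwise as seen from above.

Let S be the flat disk x^2 + y^2 ≤ 49 in the plane z = 2, with upward unit normal n̂ = ẑ. By Stokes' theorem,

    ∮_C F · dr = ∬_S (∇ × F) · n̂ dS = ∬_D (curl F)_z dA,

where D is the disk x^2 + y^2 ≤ 49.

Compute the curl of F = (-20y, 20x^3 + 20x, 0):
    (∇ × F)_x = ∂F_z/∂y - ∂F_y/∂z = 0,
    (∇ × F)_y = ∂F_x/∂z - ∂F_z/∂x = 0,
    (∇ × F)_z = ∂F_y/∂x - ∂F_x/∂y = 60x^2 + 40.

On z = 2, (curl F)_z = 60x^2 + 40.

Convert to polar (x = r cos θ, y = r sin θ, dA = r dr dθ); the integrand becomes 60r^2cos(θ)^2 + 40, so

    ∬_D (curl F)_z dA = ∫_0^{2π} ∫_0^{7} (60r^2cos(θ)^2 + 40) · r dr dθ.

Inner (r from 0 to 7): 36015cos(θ)^2 + 980.
Outer (θ from 0 to 2π): 37975π.

Therefore ∮_C F · dr = 37975π.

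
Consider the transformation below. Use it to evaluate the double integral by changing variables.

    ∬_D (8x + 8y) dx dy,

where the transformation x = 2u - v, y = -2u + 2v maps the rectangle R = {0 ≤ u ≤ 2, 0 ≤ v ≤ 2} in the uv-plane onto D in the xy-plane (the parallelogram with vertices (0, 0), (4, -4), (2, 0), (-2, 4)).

Compute the Jacobian determinant of (x, y) with respect to (u, v):

    ∂(x,y)/∂(u,v) = | 2  -1 | = (2)(2) - (-1)(-2) = 2.
                   | -2  2 |

Its absolute value is |J| = 2 (the area scaling factor).

Substituting x = 2u - v, y = -2u + 2v into the integrand,

    8x + 8y → 8v,

so the integral becomes

    ∬_R (8v) · |J| du dv = ∫_0^2 ∫_0^2 (16v) dv du.

Inner (v): 32.
Outer (u): 64.

Therefore ∬_D (8x + 8y) dx dy = 64.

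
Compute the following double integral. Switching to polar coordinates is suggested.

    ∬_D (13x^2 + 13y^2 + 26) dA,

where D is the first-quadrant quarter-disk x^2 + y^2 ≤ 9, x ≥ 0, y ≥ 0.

The region D is 0 ≤ r ≤ 3, 0 ≤ θ ≤ π/2 in polar coordinates, where x = r cos(θ), y = r sin(θ), and dA = r dr dθ.

Under the substitution, the integrand becomes 13r^2 + 26, so

    ∬_D (13x^2 + 13y^2 + 26) dA = ∫_{0}^{π/2} ∫_{0}^{3} (13r^2 + 26) · r dr dθ.

Inner integral (in r): ∫_{0}^{3} (13r^2 + 26) · r dr = 1521/4.

Outer integral (in θ): ∫_{0}^{π/2} (1521/4) dθ = 1521π/8.

Therefore ∬_D (13x^2 + 13y^2 + 26) dA = 1521π/8.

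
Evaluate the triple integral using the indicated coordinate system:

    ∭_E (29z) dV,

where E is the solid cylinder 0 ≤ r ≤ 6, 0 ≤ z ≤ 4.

In cylindrical coordinates, x = r cos(θ), y = r sin(θ), z = z, and dV = r dr dθ dz.

The integrand becomes 29z, so

    ∭_E (29z) dV = ∫_{0}^{2π} ∫_{0}^{6} ∫_{0}^{4} (29z) · r dz dr dθ.

Inner (z): 232r.
Middle (r from 0 to 6): 4176.
Outer (θ): 8352π.

Therefore the triple integral equals 8352π.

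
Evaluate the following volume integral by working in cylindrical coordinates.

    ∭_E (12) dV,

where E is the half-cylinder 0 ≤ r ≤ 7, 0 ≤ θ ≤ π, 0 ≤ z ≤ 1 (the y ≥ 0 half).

In cylindrical coordinates, x = r cos(θ), y = r sin(θ), z = z, and dV = r dr dθ dz.

The integrand becomes 12, so

    ∭_E (12) dV = ∫_{0}^{π} ∫_{0}^{7} ∫_{0}^{1} (12) · r dz dr dθ.

Inner (z): 12r.
Middle (r from 0 to 7): 294.
Outer (θ): 294π.

Therefore the triple integral equals 294π.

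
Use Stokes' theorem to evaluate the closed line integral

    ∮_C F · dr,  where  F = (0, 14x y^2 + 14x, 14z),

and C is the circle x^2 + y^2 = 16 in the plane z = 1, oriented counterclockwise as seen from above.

Let S be the flat disk x^2 + y^2 ≤ 16 in the plane z = 1, with upward unit normal n̂ = ẑ. By Stokes' theorem,

    ∮_C F · dr = ∬_S (∇ × F) · n̂ dS = ∬_D (curl F)_z dA,

where D is the disk x^2 + y^2 ≤ 16.

Compute the curl of F = (0, 14x y^2 + 14x, 14z):
    (∇ × F)_x = ∂F_z/∂y - ∂F_y/∂z = 0,
    (∇ × F)_y = ∂F_x/∂z - ∂F_z/∂x = 0,
    (∇ × F)_z = ∂F_y/∂x - ∂F_x/∂y = 14y^2 + 14.

On z = 1, (curl F)_z = 14y^2 + 14.

Convert to polar (x = r cos θ, y = r sin θ, dA = r dr dθ); the integrand becomes 14r^2sin(θ)^2 + 14, so

    ∬_D (curl F)_z dA = ∫_0^{2π} ∫_0^{4} (14r^2sin(θ)^2 + 14) · r dr dθ.

Inner (r from 0 to 4): 896sin(θ)^2 + 112.
Outer (θ from 0 to 2π): 1120π.

Therefore ∮_C F · dr = 1120π.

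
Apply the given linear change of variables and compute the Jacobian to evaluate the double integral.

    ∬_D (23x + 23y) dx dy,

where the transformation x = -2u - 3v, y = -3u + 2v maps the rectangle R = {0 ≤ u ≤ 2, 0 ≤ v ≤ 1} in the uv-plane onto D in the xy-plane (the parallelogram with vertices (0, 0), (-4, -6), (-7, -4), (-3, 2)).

Compute the Jacobian determinant of (x, y) with respect to (u, v):

    ∂(x,y)/∂(u,v) = | -2  -3 | = (-2)(2) - (-3)(-3) = -13.
                   | -3  2 |

Its absolute value is |J| = 13 (the area scaling factor).

Substituting x = -2u - 3v, y = -3u + 2v into the integrand,

    23x + 23y → -115u - 23v,

so the integral becomes

    ∬_R (-115u - 23v) · |J| du dv = ∫_0^2 ∫_0^1 (-1495u - 299v) dv du.

Inner (v): -1495u - 299/2.
Outer (u): -3289.

Therefore ∬_D (23x + 23y) dx dy = -3289.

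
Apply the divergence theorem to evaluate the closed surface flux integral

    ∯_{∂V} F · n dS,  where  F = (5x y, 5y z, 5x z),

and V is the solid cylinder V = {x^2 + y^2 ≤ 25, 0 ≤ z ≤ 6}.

By the divergence theorem,

    ∯_{∂V} F · n dS = ∭_V (∇ · F) dV.

Compute the divergence:
    ∇ · F = ∂F_x/∂x + ∂F_y/∂y + ∂F_z/∂z = 5y + 5z + 5x = 5x + 5y + 5z.

In cylindrical coordinates, x = r cos(θ), y = r sin(θ), z = z, dV = r dr dθ dz, with 0 ≤ r ≤ 5, 0 ≤ θ ≤ 2π, 0 ≤ z ≤ 6.

The integrand, after substitution and multiplying by the volume element, becomes (5sqrt(2)r sin(θ + π/4) + 5z) · r, so

    ∭_V (∇·F) dV = ∫_0^{2π} ∫_0^{5} ∫_0^{6} (5sqrt(2)r sin(θ + π/4) + 5z) · r dz dr dθ.

Inner (z from 0 to 6): 30r (sqrt(2)r sin(θ + π/4) + 3).
Middle (r from 0 to 5): 1250sqrt(2)sin(θ + π/4) + 1125.
Outer (θ from 0 to 2π): 2250π.

Therefore ∯_{∂V} F · n dS = 2250π.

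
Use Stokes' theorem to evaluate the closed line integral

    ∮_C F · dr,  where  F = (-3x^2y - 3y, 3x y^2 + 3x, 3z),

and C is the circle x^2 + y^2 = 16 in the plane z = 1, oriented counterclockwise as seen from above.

Let S be the flat disk x^2 + y^2 ≤ 16 in the plane z = 1, with upward unit normal n̂ = ẑ. By Stokes' theorem,

    ∮_C F · dr = ∬_S (∇ × F) · n̂ dS = ∬_D (curl F)_z dA,

where D is the disk x^2 + y^2 ≤ 16.

Compute the curl of F = (-3x^2y - 3y, 3x y^2 + 3x, 3z):
    (∇ × F)_x = ∂F_z/∂y - ∂F_y/∂z = 0,
    (∇ × F)_y = ∂F_x/∂z - ∂F_z/∂x = 0,
    (∇ × F)_z = ∂F_y/∂x - ∂F_x/∂y = 3x^2 + 3y^2 + 6.

On z = 1, (curl F)_z = 3x^2 + 3y^2 + 6.

Convert to polar (x = r cos θ, y = r sin θ, dA = r dr dθ); the integrand becomes 3r^2 + 6, so

    ∬_D (curl F)_z dA = ∫_0^{2π} ∫_0^{4} (3r^2 + 6) · r dr dθ.

Inner (r from 0 to 4): 240.
Outer (θ from 0 to 2π): 480π.

Therefore ∮_C F · dr = 480π.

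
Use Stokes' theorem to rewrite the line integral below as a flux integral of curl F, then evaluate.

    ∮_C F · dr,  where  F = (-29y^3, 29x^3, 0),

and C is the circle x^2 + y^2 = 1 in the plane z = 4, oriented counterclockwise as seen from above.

Let S be the flat disk x^2 + y^2 ≤ 1 in the plane z = 4, with upward unit normal n̂ = ẑ. By Stokes' theorem,

    ∮_C F · dr = ∬_S (∇ × F) · n̂ dS = ∬_D (curl F)_z dA,

where D is the disk x^2 + y^2 ≤ 1.

Compute the curl of F = (-29y^3, 29x^3, 0):
    (∇ × F)_x = ∂F_z/∂y - ∂F_y/∂z = 0,
    (∇ × F)_y = ∂F_x/∂z - ∂F_z/∂x = 0,
    (∇ × F)_z = ∂F_y/∂x - ∂F_x/∂y = 87x^2 + 87y^2.

On z = 4, (curl F)_z = 87x^2 + 87y^2.

Convert to polar (x = r cos θ, y = r sin θ, dA = r dr dθ); the integrand becomes 87r^2, so

    ∬_D (curl F)_z dA = ∫_0^{2π} ∫_0^{1} (87r^2) · r dr dθ.

Inner (r from 0 to 1): 87/4.
Outer (θ from 0 to 2π): 87π/2.

Therefore ∮_C F · dr = 87π/2.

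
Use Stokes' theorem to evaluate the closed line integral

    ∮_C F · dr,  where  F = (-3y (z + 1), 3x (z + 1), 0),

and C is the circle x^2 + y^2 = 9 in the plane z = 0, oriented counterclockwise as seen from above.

Let S be the flat disk x^2 + y^2 ≤ 9 in the plane z = 0, with upward unit normal n̂ = ẑ. By Stokes' theorem,

    ∮_C F · dr = ∬_S (∇ × F) · n̂ dS = ∬_D (curl F)_z dA,

where D is the disk x^2 + y^2 ≤ 9.

Compute the curl of F = (-3y (z + 1), 3x (z + 1), 0):
    (∇ × F)_x = ∂F_z/∂y - ∂F_y/∂z = -3x,
    (∇ × F)_y = ∂F_x/∂z - ∂F_z/∂x = -3y,
    (∇ × F)_z = ∂F_y/∂x - ∂F_x/∂y = 6z + 6.

On z = 0, (curl F)_z = 6.

Convert to polar (x = r cos θ, y = r sin θ, dA = r dr dθ); the integrand becomes 6, so

    ∬_D (curl F)_z dA = ∫_0^{2π} ∫_0^{3} (6) · r dr dθ.

Inner (r from 0 to 3): 27.
Outer (θ from 0 to 2π): 54π.

Therefore ∮_C F · dr = 54π.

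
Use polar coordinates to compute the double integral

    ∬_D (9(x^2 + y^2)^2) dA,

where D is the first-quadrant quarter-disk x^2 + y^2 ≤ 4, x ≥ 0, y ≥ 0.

The region D is 0 ≤ r ≤ 2, 0 ≤ θ ≤ π/2 in polar coordinates, where x = r cos(θ), y = r sin(θ), and dA = r dr dθ.

Under the substitution, the integrand becomes 9r^4, so

    ∬_D (9(x^2 + y^2)^2) dA = ∫_{0}^{π/2} ∫_{0}^{2} (9r^4) · r dr dθ.

Inner integral (in r): ∫_{0}^{2} (9r^4) · r dr = 96.

Outer integral (in θ): ∫_{0}^{π/2} (96) dθ = 48π.

Therefore ∬_D (9(x^2 + y^2)^2) dA = 48π.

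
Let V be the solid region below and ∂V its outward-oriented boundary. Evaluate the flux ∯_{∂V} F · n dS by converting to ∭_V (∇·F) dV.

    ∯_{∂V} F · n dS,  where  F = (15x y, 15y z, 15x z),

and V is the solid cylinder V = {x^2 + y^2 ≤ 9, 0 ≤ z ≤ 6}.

By the divergence theorem,

    ∯_{∂V} F · n dS = ∭_V (∇ · F) dV.

Compute the divergence:
    ∇ · F = ∂F_x/∂x + ∂F_y/∂y + ∂F_z/∂z = 15y + 15z + 15x = 15x + 15y + 15z.

In cylindrical coordinates, x = r cos(θ), y = r sin(θ), z = z, dV = r dr dθ dz, with 0 ≤ r ≤ 3, 0 ≤ θ ≤ 2π, 0 ≤ z ≤ 6.

The integrand, after substitution and multiplying by the volume element, becomes (15sqrt(2)r sin(θ + π/4) + 15z) · r, so

    ∭_V (∇·F) dV = ∫_0^{2π} ∫_0^{3} ∫_0^{6} (15sqrt(2)r sin(θ + π/4) + 15z) · r dz dr dθ.

Inner (z from 0 to 6): 90r (sqrt(2)r sin(θ + π/4) + 3).
Middle (r from 0 to 3): 810sqrt(2)sin(θ + π/4) + 1215.
Outer (θ from 0 to 2π): 2430π.

Therefore ∯_{∂V} F · n dS = 2430π.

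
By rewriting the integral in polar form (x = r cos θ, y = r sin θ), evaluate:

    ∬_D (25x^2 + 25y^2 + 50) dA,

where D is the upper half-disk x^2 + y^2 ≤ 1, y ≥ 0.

The region D is 0 ≤ r ≤ 1, 0 ≤ θ ≤ π in polar coordinates, where x = r cos(θ), y = r sin(θ), and dA = r dr dθ.

Under the substitution, the integrand becomes 25r^2 + 50, so

    ∬_D (25x^2 + 25y^2 + 50) dA = ∫_{0}^{π} ∫_{0}^{1} (25r^2 + 50) · r dr dθ.

Inner integral (in r): ∫_{0}^{1} (25r^2 + 50) · r dr = 125/4.

Outer integral (in θ): ∫_{0}^{π} (125/4) dθ = 125π/4.

Therefore ∬_D (25x^2 + 25y^2 + 50) dA = 125π/4.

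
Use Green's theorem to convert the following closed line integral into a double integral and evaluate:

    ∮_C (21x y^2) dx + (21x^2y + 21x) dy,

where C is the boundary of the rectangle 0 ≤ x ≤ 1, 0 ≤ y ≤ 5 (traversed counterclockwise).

Green's theorem converts the closed line integral into a double integral over the enclosed region D:

    ∮_C P dx + Q dy = ∬_D (∂Q/∂x - ∂P/∂y) dA.

Here P = 21x y^2, Q = 21x^2y + 21x, so

    ∂Q/∂x = 42x y + 21,    ∂P/∂y = 42x y,
    ∂Q/∂x - ∂P/∂y = 21.

D is the region 0 ≤ x ≤ 1, 0 ≤ y ≤ 5. Evaluating the double integral:

    ∬_D (21) dA = ∫_0^{1} ∫_0^{5} (21) dy dx.

Inner (y from 0 to 5): 105.
Outer (x from 0 to 1): 105.

Therefore ∮_C P dx + Q dy = 105.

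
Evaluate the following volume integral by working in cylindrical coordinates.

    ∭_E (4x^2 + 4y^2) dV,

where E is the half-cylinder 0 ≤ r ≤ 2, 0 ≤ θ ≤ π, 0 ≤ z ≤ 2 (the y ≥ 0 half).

In cylindrical coordinates, x = r cos(θ), y = r sin(θ), z = z, and dV = r dr dθ dz.

The integrand becomes 4r^2, so

    ∭_E (4x^2 + 4y^2) dV = ∫_{0}^{π} ∫_{0}^{2} ∫_{0}^{2} (4r^2) · r dz dr dθ.

Inner (z): 8r^3.
Middle (r from 0 to 2): 32.
Outer (θ): 32π.

Therefore the triple integral equals 32π.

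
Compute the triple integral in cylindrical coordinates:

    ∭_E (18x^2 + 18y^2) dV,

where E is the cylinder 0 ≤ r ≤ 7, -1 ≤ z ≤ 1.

In cylindrical coordinates, x = r cos(θ), y = r sin(θ), z = z, and dV = r dr dθ dz.

The integrand becomes 18r^2, so

    ∭_E (18x^2 + 18y^2) dV = ∫_{0}^{2π} ∫_{0}^{7} ∫_{-1}^{1} (18r^2) · r dz dr dθ.

Inner (z): 36r^3.
Middle (r from 0 to 7): 21609.
Outer (θ): 43218π.

Therefore the triple integral equals 43218π.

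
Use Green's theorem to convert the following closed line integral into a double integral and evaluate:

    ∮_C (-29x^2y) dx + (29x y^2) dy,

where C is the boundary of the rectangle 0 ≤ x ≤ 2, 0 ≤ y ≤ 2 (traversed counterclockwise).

Green's theorem converts the closed line integral into a double integral over the enclosed region D:

    ∮_C P dx + Q dy = ∬_D (∂Q/∂x - ∂P/∂y) dA.

Here P = -29x^2y, Q = 29x y^2, so

    ∂Q/∂x = 29y^2,    ∂P/∂y = -29x^2,
    ∂Q/∂x - ∂P/∂y = 29x^2 + 29y^2.

D is the region 0 ≤ x ≤ 2, 0 ≤ y ≤ 2. Evaluating the double integral:

    ∬_D (29x^2 + 29y^2) dA = ∫_0^{2} ∫_0^{2} (29x^2 + 29y^2) dy dx.

Inner (y from 0 to 2): 58x^2 + 232/3.
Outer (x from 0 to 2): 928/3.

Therefore ∮_C P dx + Q dy = 928/3.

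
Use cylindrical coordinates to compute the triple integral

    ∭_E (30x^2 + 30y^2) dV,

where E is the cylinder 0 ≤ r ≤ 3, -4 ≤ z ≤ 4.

In cylindrical coordinates, x = r cos(θ), y = r sin(θ), z = z, and dV = r dr dθ dz.

The integrand becomes 30r^2, so

    ∭_E (30x^2 + 30y^2) dV = ∫_{0}^{2π} ∫_{0}^{3} ∫_{-4}^{4} (30r^2) · r dz dr dθ.

Inner (z): 240r^3.
Middle (r from 0 to 3): 4860.
Outer (θ): 9720π.

Therefore the triple integral equals 9720π.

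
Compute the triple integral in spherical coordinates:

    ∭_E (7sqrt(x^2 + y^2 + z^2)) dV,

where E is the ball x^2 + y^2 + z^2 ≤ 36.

In spherical coordinates, x = ρ sin(φ) cos(θ), y = ρ sin(φ) sin(θ), z = ρ cos(φ), and dV = ρ^2 sin(φ) dρ dφ dθ.

The integrand becomes 7ρ, so

    ∭_E (7sqrt(x^2 + y^2 + z^2)) dV = ∫_{0}^{2π} ∫_{0}^{π} ∫_{0}^{6} (7ρ) · ρ^2 sin(φ) dρ dφ dθ.

Inner (ρ): 2268sin(φ).
Middle (φ): 4536.
Outer (θ): 9072π.

Therefore the triple integral equals 9072π.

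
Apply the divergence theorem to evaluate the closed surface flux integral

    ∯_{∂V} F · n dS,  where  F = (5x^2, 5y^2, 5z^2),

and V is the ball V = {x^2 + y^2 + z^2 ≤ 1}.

By the divergence theorem,

    ∯_{∂V} F · n dS = ∭_V (∇ · F) dV.

Compute the divergence:
    ∇ · F = ∂F_x/∂x + ∂F_y/∂y + ∂F_z/∂z = 10x + 10y + 10z.

In spherical coordinates, x = ρ sin(φ) cos(θ), y = ρ sin(φ) sin(θ), z = ρ cos(φ), dV = ρ^2 sin(φ) dρ dφ dθ, with 0 ≤ ρ ≤ 1, 0 ≤ φ ≤ π, 0 ≤ θ ≤ 2π.

The integrand, after substitution and multiplying by the volume element, becomes (10ρ (sqrt(2)sin(φ)sin(θ + π/4) + cos(φ))) · ρ^2 sin(φ), so

    ∭_V (∇·F) dV = ∫_0^{2π} ∫_0^{π} ∫_0^{1} (10ρ (sqrt(2)sin(φ)sin(θ + π/4) + cos(φ))) · ρ^2 sin(φ) dρ dφ dθ.

Inner (ρ from 0 to 1): 5(sqrt(2)sin(φ)sin(θ + π/4) + cos(φ))sin(φ)/2.
Middle (φ from 0 to π): 5sqrt(2)π sin(θ + π/4)/4.
Outer (θ from 0 to 2π): 0.

Therefore ∯_{∂V} F · n dS = 0.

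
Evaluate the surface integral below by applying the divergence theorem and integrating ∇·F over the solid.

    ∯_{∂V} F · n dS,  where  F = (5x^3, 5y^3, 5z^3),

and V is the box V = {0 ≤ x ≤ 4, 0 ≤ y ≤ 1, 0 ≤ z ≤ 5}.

By the divergence theorem,

    ∯_{∂V} F · n dS = ∭_V (∇ · F) dV.

Compute the divergence:
    ∇ · F = ∂F_x/∂x + ∂F_y/∂y + ∂F_z/∂z = 15x^2 + 15y^2 + 15z^2.

V is a rectangular box, so dV = dx dy dz with 0 ≤ x ≤ 4, 0 ≤ y ≤ 1, 0 ≤ z ≤ 5.

Integrate (15x^2 + 15y^2 + 15z^2) over V as an iterated integral:

    ∭_V (∇·F) dV = ∫_0^{4} ∫_0^{1} ∫_0^{5} (15x^2 + 15y^2 + 15z^2) dz dy dx.

Inner (z from 0 to 5): 75x^2 + 75y^2 + 625.
Middle (y from 0 to 1): 75x^2 + 650.
Outer (x from 0 to 4): 4200.

Therefore ∯_{∂V} F · n dS = 4200.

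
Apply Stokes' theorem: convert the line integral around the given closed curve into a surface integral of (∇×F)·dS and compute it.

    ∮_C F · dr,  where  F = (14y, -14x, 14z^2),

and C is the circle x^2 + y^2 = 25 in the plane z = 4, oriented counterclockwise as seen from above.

Let S be the flat disk x^2 + y^2 ≤ 25 in the plane z = 4, with upward unit normal n̂ = ẑ. By Stokes' theorem,

    ∮_C F · dr = ∬_S (∇ × F) · n̂ dS = ∬_D (curl F)_z dA,

where D is the disk x^2 + y^2 ≤ 25.

Compute the curl of F = (14y, -14x, 14z^2):
    (∇ × F)_x = ∂F_z/∂y - ∂F_y/∂z = 0,
    (∇ × F)_y = ∂F_x/∂z - ∂F_z/∂x = 0,
    (∇ × F)_z = ∂F_y/∂x - ∂F_x/∂y = -28.

On z = 4, (curl F)_z = -28.

Convert to polar (x = r cos θ, y = r sin θ, dA = r dr dθ); the integrand becomes -28, so

    ∬_D (curl F)_z dA = ∫_0^{2π} ∫_0^{5} (-28) · r dr dθ.

Inner (r from 0 to 5): -350.
Outer (θ from 0 to 2π): -700π.

Therefore ∮_C F · dr = -700π.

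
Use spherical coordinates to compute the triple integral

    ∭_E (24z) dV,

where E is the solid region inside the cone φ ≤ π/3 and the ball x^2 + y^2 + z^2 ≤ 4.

In spherical coordinates, x = ρ sin(φ) cos(θ), y = ρ sin(φ) sin(θ), z = ρ cos(φ), and dV = ρ^2 sin(φ) dρ dφ dθ.

The integrand becomes 24ρ cos(φ), so

    ∭_E (24z) dV = ∫_{0}^{2π} ∫_{0}^{π/3} ∫_{0}^{2} (24ρ cos(φ)) · ρ^2 sin(φ) dρ dφ dθ.

Inner (ρ): 48sin(2φ).
Middle (φ): 36.
Outer (θ): 72π.

Therefore the triple integral equals 72π.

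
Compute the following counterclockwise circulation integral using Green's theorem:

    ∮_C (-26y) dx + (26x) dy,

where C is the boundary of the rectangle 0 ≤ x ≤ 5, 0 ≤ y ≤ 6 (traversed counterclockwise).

Green's theorem converts the closed line integral into a double integral over the enclosed region D:

    ∮_C P dx + Q dy = ∬_D (∂Q/∂x - ∂P/∂y) dA.

Here P = -26y, Q = 26x, so

    ∂Q/∂x = 26,    ∂P/∂y = -26,
    ∂Q/∂x - ∂P/∂y = 52.

D is the region 0 ≤ x ≤ 5, 0 ≤ y ≤ 6. Evaluating the double integral:

    ∬_D (52) dA = ∫_0^{5} ∫_0^{6} (52) dy dx.

Inner (y from 0 to 6): 312.
Outer (x from 0 to 5): 1560.

Therefore ∮_C P dx + Q dy = 1560.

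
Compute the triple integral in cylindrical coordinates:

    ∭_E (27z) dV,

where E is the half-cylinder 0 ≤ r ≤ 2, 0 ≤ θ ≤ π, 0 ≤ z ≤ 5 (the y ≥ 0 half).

In cylindrical coordinates, x = r cos(θ), y = r sin(θ), z = z, and dV = r dr dθ dz.

The integrand becomes 27z, so

    ∭_E (27z) dV = ∫_{0}^{π} ∫_{0}^{2} ∫_{0}^{5} (27z) · r dz dr dθ.

Inner (z): 675r/2.
Middle (r from 0 to 2): 675.
Outer (θ): 675π.

Therefore the triple integral equals 675π.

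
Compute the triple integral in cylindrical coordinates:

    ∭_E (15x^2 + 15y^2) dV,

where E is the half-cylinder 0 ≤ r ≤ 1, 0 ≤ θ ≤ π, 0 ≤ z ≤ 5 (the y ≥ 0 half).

In cylindrical coordinates, x = r cos(θ), y = r sin(θ), z = z, and dV = r dr dθ dz.

The integrand becomes 15r^2, so

    ∭_E (15x^2 + 15y^2) dV = ∫_{0}^{π} ∫_{0}^{1} ∫_{0}^{5} (15r^2) · r dz dr dθ.

Inner (z): 75r^3.
Middle (r from 0 to 1): 75/4.
Outer (θ): 75π/4.

Therefore the triple integral equals 75π/4.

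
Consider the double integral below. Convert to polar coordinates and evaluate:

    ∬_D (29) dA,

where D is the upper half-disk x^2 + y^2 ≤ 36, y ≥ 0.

The region D is 0 ≤ r ≤ 6, 0 ≤ θ ≤ π in polar coordinates, where x = r cos(θ), y = r sin(θ), and dA = r dr dθ.

Under the substitution, the integrand becomes 29, so

    ∬_D (29) dA = ∫_{0}^{π} ∫_{0}^{6} (29) · r dr dθ.

Inner integral (in r): ∫_{0}^{6} (29) · r dr = 522.

Outer integral (in θ): ∫_{0}^{π} (522) dθ = 522π.

Therefore ∬_D (29) dA = 522π.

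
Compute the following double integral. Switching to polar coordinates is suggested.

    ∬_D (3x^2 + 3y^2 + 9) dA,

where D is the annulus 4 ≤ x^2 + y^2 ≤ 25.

The region D is 2 ≤ r ≤ 5, 0 ≤ θ ≤ 2π in polar coordinates, where x = r cos(θ), y = r sin(θ), and dA = r dr dθ.

Under the substitution, the integrand becomes 3r^2 + 9, so

    ∬_D (3x^2 + 3y^2 + 9) dA = ∫_{0}^{2π} ∫_{2}^{5} (3r^2 + 9) · r dr dθ.

Inner integral (in r): ∫_{2}^{5} (3r^2 + 9) · r dr = 2205/4.

Outer integral (in θ): ∫_{0}^{2π} (2205/4) dθ = 2205π/2.

Therefore ∬_D (3x^2 + 3y^2 + 9) dA = 2205π/2.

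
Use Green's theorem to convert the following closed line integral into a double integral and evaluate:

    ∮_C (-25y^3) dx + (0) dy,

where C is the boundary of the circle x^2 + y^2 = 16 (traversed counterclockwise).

Green's theorem converts the closed line integral into a double integral over the enclosed region D:

    ∮_C P dx + Q dy = ∬_D (∂Q/∂x - ∂P/∂y) dA.

Here P = -25y^3, Q = 0, so

    ∂Q/∂x = 0,    ∂P/∂y = -75y^2,
    ∂Q/∂x - ∂P/∂y = 75y^2.

D is the region x^2 + y^2 ≤ 16. Evaluating the double integral:

In polar coordinates (x = r cos θ, y = r sin θ, dA = r dr dθ) the integrand becomes 75r^2sin(θ)^2, so

    ∬_D (75y^2) dA = ∫_0^{2π} ∫_0^{4} (75r^2sin(θ)^2) · r dr dθ.

Inner (r from 0 to 4): 4800sin(θ)^2.
Outer (θ from 0 to 2π): 4800π.

Therefore ∮_C P dx + Q dy = 4800π.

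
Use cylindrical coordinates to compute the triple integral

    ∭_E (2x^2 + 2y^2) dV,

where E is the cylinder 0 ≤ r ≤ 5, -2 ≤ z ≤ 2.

In cylindrical coordinates, x = r cos(θ), y = r sin(θ), z = z, and dV = r dr dθ dz.

The integrand becomes 2r^2, so

    ∭_E (2x^2 + 2y^2) dV = ∫_{0}^{2π} ∫_{0}^{5} ∫_{-2}^{2} (2r^2) · r dz dr dθ.

Inner (z): 8r^3.
Middle (r from 0 to 5): 1250.
Outer (θ): 2500π.

Therefore the triple integral equals 2500π.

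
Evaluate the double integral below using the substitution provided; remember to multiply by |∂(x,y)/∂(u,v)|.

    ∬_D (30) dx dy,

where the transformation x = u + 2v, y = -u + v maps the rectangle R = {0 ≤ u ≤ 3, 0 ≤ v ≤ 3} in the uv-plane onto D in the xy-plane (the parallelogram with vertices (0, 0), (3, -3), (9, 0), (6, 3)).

Compute the Jacobian determinant of (x, y) with respect to (u, v):

    ∂(x,y)/∂(u,v) = | 1  2 | = (1)(1) - (2)(-1) = 3.
                   | -1  1 |

Its absolute value is |J| = 3 (the area scaling factor).

Substituting x = u + 2v, y = -u + v into the integrand,

    30 → 30,

so the integral becomes

    ∬_R (30) · |J| du dv = ∫_0^3 ∫_0^3 (90) dv du.

Inner (v): 270.
Outer (u): 810.

Therefore ∬_D (30) dx dy = 810.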